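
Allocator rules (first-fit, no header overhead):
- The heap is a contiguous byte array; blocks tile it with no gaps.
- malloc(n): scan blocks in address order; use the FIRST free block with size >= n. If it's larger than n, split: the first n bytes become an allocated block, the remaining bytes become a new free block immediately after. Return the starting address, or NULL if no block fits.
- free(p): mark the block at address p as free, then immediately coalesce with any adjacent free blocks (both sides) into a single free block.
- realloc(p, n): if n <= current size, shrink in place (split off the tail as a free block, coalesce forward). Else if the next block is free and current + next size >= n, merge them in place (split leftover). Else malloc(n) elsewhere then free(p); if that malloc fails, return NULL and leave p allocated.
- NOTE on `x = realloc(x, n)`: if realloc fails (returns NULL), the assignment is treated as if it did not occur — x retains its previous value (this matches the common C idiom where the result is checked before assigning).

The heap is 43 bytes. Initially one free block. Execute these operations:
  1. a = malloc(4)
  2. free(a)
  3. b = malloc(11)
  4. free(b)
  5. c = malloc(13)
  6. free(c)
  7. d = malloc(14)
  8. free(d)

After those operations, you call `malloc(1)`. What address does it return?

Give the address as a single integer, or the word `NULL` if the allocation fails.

Op 1: a = malloc(4) -> a = 0; heap: [0-3 ALLOC][4-42 FREE]
Op 2: free(a) -> (freed a); heap: [0-42 FREE]
Op 3: b = malloc(11) -> b = 0; heap: [0-10 ALLOC][11-42 FREE]
Op 4: free(b) -> (freed b); heap: [0-42 FREE]
Op 5: c = malloc(13) -> c = 0; heap: [0-12 ALLOC][13-42 FREE]
Op 6: free(c) -> (freed c); heap: [0-42 FREE]
Op 7: d = malloc(14) -> d = 0; heap: [0-13 ALLOC][14-42 FREE]
Op 8: free(d) -> (freed d); heap: [0-42 FREE]
malloc(1): first-fit scan over [0-42 FREE] -> 0

Answer: 0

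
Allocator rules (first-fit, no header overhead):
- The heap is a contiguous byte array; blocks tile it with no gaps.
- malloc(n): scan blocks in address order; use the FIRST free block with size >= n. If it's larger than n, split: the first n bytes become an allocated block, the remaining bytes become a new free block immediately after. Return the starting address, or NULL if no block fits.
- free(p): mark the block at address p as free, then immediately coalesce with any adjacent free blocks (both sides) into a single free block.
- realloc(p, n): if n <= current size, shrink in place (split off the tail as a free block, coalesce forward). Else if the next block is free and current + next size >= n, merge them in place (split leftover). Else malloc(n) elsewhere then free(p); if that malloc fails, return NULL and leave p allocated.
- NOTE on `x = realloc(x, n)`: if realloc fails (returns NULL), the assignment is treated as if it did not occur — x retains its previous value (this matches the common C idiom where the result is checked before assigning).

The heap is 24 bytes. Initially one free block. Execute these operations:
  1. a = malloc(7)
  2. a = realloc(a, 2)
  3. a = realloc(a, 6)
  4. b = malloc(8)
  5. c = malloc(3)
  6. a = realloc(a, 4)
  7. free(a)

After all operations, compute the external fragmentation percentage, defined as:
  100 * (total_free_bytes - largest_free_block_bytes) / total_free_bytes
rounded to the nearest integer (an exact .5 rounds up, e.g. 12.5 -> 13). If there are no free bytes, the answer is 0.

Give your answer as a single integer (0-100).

Op 1: a = malloc(7) -> a = 0; heap: [0-6 ALLOC][7-23 FREE]
Op 2: a = realloc(a, 2) -> a = 0; heap: [0-1 ALLOC][2-23 FREE]
Op 3: a = realloc(a, 6) -> a = 0; heap: [0-5 ALLOC][6-23 FREE]
Op 4: b = malloc(8) -> b = 6; heap: [0-5 ALLOC][6-13 ALLOC][14-23 FREE]
Op 5: c = malloc(3) -> c = 14; heap: [0-5 ALLOC][6-13 ALLOC][14-16 ALLOC][17-23 FREE]
Op 6: a = realloc(a, 4) -> a = 0; heap: [0-3 ALLOC][4-5 FREE][6-13 ALLOC][14-16 ALLOC][17-23 FREE]
Op 7: free(a) -> (freed a); heap: [0-5 FREE][6-13 ALLOC][14-16 ALLOC][17-23 FREE]
Free blocks: [6 7] total_free=13 largest=7 -> 100*(13-7)/13 = 600/13 ≈ 46.154 -> rounds to 46

Answer: 46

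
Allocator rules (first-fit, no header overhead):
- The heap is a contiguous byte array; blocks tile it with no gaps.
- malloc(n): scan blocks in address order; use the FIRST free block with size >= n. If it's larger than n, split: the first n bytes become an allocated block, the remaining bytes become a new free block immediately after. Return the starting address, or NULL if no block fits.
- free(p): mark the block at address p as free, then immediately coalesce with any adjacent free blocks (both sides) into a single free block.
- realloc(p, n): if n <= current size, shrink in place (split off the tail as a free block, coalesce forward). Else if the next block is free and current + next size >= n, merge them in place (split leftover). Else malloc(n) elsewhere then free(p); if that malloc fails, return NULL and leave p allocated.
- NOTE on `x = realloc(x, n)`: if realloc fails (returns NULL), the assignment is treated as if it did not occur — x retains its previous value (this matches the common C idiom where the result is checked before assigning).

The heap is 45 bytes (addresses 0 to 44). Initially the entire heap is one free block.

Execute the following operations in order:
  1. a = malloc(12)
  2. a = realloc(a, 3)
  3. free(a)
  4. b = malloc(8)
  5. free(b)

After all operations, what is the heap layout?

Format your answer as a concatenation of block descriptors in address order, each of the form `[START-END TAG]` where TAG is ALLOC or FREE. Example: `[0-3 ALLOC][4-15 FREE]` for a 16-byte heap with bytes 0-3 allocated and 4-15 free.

Op 1: a = malloc(12) -> a = 0; heap: [0-11 ALLOC][12-44 FREE]
Op 2: a = realloc(a, 3) -> a = 0; heap: [0-2 ALLOC][3-44 FREE]
Op 3: free(a) -> (freed a); heap: [0-44 FREE]
Op 4: b = malloc(8) -> b = 0; heap: [0-7 ALLOC][8-44 FREE]
Op 5: free(b) -> (freed b); heap: [0-44 FREE]

Answer: [0-44 FREE]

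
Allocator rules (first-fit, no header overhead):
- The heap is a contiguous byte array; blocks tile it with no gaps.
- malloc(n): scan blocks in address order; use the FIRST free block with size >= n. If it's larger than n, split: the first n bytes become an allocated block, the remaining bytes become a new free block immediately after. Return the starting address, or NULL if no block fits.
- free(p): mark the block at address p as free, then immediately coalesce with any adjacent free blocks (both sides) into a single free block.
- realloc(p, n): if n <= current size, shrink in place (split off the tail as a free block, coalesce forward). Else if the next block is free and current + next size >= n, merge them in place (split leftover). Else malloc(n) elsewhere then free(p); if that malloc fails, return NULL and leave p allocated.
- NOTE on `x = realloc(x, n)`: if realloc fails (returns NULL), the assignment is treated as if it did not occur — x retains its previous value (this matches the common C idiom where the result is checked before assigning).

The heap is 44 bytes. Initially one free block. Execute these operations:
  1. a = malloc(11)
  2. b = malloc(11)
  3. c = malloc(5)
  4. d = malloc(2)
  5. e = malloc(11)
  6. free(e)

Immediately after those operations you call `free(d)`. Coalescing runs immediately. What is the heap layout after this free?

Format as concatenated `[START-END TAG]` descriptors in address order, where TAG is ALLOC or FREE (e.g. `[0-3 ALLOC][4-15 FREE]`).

Op 1: a = malloc(11) -> a = 0; heap: [0-10 ALLOC][11-43 FREE]
Op 2: b = malloc(11) -> b = 11; heap: [0-10 ALLOC][11-21 ALLOC][22-43 FREE]
Op 3: c = malloc(5) -> c = 22; heap: [0-10 ALLOC][11-21 ALLOC][22-26 ALLOC][27-43 FREE]
Op 4: d = malloc(2) -> d = 27; heap: [0-10 ALLOC][11-21 ALLOC][22-26 ALLOC][27-28 ALLOC][29-43 FREE]
Op 5: e = malloc(11) -> e = 29; heap: [0-10 ALLOC][11-21 ALLOC][22-26 ALLOC][27-28 ALLOC][29-39 ALLOC][40-43 FREE]
Op 6: free(e) -> (freed e); heap: [0-10 ALLOC][11-21 ALLOC][22-26 ALLOC][27-28 ALLOC][29-43 FREE]
free(d): d = 27 -> block [27-28 ALLOC]; mark free, coalesce with adjacent free neighbors -> [0-10 ALLOC][11-21 ALLOC][22-26 ALLOC][27-43 FREE]

Answer: [0-10 ALLOC][11-21 ALLOC][22-26 ALLOC][27-43 FREE]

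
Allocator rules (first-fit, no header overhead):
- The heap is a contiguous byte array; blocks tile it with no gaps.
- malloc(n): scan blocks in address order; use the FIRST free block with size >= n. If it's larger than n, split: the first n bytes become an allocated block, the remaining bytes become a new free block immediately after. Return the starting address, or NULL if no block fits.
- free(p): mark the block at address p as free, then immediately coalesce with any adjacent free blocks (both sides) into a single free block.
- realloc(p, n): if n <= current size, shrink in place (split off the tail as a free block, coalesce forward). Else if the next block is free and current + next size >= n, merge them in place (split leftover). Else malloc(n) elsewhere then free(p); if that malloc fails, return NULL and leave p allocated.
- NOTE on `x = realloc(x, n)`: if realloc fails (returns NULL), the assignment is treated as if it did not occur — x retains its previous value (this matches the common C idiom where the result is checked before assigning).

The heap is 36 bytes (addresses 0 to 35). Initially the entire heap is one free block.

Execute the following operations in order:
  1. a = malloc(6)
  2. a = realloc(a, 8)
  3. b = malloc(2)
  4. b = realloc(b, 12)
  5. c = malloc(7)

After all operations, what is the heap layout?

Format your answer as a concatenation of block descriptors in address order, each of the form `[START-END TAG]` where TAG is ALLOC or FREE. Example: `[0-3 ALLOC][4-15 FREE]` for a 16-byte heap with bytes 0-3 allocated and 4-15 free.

Answer: [0-7 ALLOC][8-19 ALLOC][20-26 ALLOC][27-35 FREE]

Derivation:
Op 1: a = malloc(6) -> a = 0; heap: [0-5 ALLOC][6-35 FREE]
Op 2: a = realloc(a, 8) -> a = 0; heap: [0-7 ALLOC][8-35 FREE]
Op 3: b = malloc(2) -> b = 8; heap: [0-7 ALLOC][8-9 ALLOC][10-35 FREE]
Op 4: b = realloc(b, 12) -> b = 8; heap: [0-7 ALLOC][8-19 ALLOC][20-35 FREE]
Op 5: c = malloc(7) -> c = 20; heap: [0-7 ALLOC][8-19 ALLOC][20-26 ALLOC][27-35 FREE]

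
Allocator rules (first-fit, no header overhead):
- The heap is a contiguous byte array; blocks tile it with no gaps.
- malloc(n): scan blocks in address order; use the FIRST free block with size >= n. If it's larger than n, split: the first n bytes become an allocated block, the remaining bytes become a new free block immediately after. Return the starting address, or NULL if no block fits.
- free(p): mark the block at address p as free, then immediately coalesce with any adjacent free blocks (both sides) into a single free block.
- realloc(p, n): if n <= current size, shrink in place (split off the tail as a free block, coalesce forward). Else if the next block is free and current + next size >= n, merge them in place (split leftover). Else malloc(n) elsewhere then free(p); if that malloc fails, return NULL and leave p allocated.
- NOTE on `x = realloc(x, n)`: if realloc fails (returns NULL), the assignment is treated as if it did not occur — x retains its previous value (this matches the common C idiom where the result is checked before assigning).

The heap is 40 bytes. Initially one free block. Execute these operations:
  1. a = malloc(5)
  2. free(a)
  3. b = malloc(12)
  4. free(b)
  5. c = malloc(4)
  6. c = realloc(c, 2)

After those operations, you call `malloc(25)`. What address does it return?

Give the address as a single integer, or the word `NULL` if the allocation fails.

Op 1: a = malloc(5) -> a = 0; heap: [0-4 ALLOC][5-39 FREE]
Op 2: free(a) -> (freed a); heap: [0-39 FREE]
Op 3: b = malloc(12) -> b = 0; heap: [0-11 ALLOC][12-39 FREE]
Op 4: free(b) -> (freed b); heap: [0-39 FREE]
Op 5: c = malloc(4) -> c = 0; heap: [0-3 ALLOC][4-39 FREE]
Op 6: c = realloc(c, 2) -> c = 0; heap: [0-1 ALLOC][2-39 FREE]
malloc(25): first-fit scan over [0-1 ALLOC][2-39 FREE] -> 2

Answer: 2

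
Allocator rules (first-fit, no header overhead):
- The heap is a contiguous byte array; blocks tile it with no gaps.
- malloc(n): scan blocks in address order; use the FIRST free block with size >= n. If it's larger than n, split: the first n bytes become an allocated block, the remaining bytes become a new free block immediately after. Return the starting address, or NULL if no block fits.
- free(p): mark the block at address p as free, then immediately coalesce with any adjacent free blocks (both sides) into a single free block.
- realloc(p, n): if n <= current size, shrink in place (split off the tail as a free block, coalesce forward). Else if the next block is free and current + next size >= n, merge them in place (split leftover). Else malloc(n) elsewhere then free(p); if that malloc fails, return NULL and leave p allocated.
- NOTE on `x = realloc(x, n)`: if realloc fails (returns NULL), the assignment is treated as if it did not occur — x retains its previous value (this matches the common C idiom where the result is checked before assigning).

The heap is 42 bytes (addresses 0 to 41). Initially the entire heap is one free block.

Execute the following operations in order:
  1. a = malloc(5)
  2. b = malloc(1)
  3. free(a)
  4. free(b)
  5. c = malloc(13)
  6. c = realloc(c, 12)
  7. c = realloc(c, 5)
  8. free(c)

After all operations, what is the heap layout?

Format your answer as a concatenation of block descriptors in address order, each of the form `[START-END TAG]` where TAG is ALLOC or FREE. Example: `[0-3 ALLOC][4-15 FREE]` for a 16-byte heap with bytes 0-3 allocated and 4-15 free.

Op 1: a = malloc(5) -> a = 0; heap: [0-4 ALLOC][5-41 FREE]
Op 2: b = malloc(1) -> b = 5; heap: [0-4 ALLOC][5-5 ALLOC][6-41 FREE]
Op 3: free(a) -> (freed a); heap: [0-4 FREE][5-5 ALLOC][6-41 FREE]
Op 4: free(b) -> (freed b); heap: [0-41 FREE]
Op 5: c = malloc(13) -> c = 0; heap: [0-12 ALLOC][13-41 FREE]
Op 6: c = realloc(c, 12) -> c = 0; heap: [0-11 ALLOC][12-41 FREE]
Op 7: c = realloc(c, 5) -> c = 0; heap: [0-4 ALLOC][5-41 FREE]
Op 8: free(c) -> (freed c); heap: [0-41 FREE]

Answer: [0-41 FREE]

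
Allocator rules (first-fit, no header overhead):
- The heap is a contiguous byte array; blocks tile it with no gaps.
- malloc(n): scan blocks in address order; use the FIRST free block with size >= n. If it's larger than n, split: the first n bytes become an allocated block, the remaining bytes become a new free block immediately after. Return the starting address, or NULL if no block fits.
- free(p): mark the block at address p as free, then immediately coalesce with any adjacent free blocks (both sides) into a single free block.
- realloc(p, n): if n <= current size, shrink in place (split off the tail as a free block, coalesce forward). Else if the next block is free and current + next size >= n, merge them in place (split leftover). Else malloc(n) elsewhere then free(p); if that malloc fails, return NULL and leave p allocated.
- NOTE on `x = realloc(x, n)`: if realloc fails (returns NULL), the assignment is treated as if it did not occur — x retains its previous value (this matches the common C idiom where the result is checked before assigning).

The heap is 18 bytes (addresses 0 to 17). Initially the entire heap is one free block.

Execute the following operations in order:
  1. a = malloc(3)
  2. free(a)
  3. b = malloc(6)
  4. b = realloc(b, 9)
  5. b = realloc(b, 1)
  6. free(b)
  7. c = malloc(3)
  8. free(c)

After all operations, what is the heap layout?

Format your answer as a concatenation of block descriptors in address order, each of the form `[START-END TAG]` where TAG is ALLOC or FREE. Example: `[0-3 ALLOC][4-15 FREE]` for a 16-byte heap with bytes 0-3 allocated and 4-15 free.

Answer: [0-17 FREE]

Derivation:
Op 1: a = malloc(3) -> a = 0; heap: [0-2 ALLOC][3-17 FREE]
Op 2: free(a) -> (freed a); heap: [0-17 FREE]
Op 3: b = malloc(6) -> b = 0; heap: [0-5 ALLOC][6-17 FREE]
Op 4: b = realloc(b, 9) -> b = 0; heap: [0-8 ALLOC][9-17 FREE]
Op 5: b = realloc(b, 1) -> b = 0; heap: [0-0 ALLOC][1-17 FREE]
Op 6: free(b) -> (freed b); heap: [0-17 FREE]
Op 7: c = malloc(3) -> c = 0; heap: [0-2 ALLOC][3-17 FREE]
Op 8: free(c) -> (freed c); heap: [0-17 FREE]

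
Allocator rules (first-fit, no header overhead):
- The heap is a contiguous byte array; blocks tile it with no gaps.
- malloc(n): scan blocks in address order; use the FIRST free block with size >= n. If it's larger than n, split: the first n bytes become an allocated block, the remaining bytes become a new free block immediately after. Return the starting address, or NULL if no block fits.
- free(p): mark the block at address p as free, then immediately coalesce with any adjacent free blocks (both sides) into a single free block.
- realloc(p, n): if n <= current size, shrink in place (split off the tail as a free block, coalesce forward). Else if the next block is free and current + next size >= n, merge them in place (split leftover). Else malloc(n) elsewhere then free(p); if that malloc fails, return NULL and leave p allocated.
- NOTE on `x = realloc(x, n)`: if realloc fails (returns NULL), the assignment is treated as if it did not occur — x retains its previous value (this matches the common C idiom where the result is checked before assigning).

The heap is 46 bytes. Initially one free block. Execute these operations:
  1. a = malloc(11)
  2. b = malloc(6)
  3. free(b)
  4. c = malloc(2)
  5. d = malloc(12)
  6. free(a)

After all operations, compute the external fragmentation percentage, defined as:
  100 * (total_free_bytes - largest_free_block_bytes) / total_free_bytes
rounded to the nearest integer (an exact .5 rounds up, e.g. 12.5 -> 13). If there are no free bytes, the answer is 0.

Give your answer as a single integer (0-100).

Op 1: a = malloc(11) -> a = 0; heap: [0-10 ALLOC][11-45 FREE]
Op 2: b = malloc(6) -> b = 11; heap: [0-10 ALLOC][11-16 ALLOC][17-45 FREE]
Op 3: free(b) -> (freed b); heap: [0-10 ALLOC][11-45 FREE]
Op 4: c = malloc(2) -> c = 11; heap: [0-10 ALLOC][11-12 ALLOC][13-45 FREE]
Op 5: d = malloc(12) -> d = 13; heap: [0-10 ALLOC][11-12 ALLOC][13-24 ALLOC][25-45 FREE]
Op 6: free(a) -> (freed a); heap: [0-10 FREE][11-12 ALLOC][13-24 ALLOC][25-45 FREE]
Free blocks: [11 21] total_free=32 largest=21 -> 100*(32-21)/32 = 1100/32 = 34.375 -> rounds to 34

Answer: 34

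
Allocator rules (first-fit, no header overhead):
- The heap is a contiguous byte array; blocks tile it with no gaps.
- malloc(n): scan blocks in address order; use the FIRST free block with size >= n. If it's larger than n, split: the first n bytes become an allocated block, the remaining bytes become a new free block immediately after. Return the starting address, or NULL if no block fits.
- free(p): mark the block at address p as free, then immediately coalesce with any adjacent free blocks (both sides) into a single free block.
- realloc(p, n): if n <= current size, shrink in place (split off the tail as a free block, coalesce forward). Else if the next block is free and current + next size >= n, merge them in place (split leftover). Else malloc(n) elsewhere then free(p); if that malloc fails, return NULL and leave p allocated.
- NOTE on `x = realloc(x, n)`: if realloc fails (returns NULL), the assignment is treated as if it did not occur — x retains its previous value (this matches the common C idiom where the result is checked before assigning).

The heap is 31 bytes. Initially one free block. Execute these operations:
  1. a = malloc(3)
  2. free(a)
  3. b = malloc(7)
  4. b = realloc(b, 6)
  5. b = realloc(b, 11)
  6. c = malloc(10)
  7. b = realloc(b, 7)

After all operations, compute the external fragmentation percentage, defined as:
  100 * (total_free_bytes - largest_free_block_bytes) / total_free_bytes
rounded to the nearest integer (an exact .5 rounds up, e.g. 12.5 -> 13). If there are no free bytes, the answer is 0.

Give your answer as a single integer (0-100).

Answer: 29

Derivation:
Op 1: a = malloc(3) -> a = 0; heap: [0-2 ALLOC][3-30 FREE]
Op 2: free(a) -> (freed a); heap: [0-30 FREE]
Op 3: b = malloc(7) -> b = 0; heap: [0-6 ALLOC][7-30 FREE]
Op 4: b = realloc(b, 6) -> b = 0; heap: [0-5 ALLOC][6-30 FREE]
Op 5: b = realloc(b, 11) -> b = 0; heap: [0-10 ALLOC][11-30 FREE]
Op 6: c = malloc(10) -> c = 11; heap: [0-10 ALLOC][11-20 ALLOC][21-30 FREE]
Op 7: b = realloc(b, 7) -> b = 0; heap: [0-6 ALLOC][7-10 FREE][11-20 ALLOC][21-30 FREE]
Free blocks: [4 10] total_free=14 largest=10 -> 100*(14-10)/14 = 400/14 ≈ 28.571 -> rounds to 29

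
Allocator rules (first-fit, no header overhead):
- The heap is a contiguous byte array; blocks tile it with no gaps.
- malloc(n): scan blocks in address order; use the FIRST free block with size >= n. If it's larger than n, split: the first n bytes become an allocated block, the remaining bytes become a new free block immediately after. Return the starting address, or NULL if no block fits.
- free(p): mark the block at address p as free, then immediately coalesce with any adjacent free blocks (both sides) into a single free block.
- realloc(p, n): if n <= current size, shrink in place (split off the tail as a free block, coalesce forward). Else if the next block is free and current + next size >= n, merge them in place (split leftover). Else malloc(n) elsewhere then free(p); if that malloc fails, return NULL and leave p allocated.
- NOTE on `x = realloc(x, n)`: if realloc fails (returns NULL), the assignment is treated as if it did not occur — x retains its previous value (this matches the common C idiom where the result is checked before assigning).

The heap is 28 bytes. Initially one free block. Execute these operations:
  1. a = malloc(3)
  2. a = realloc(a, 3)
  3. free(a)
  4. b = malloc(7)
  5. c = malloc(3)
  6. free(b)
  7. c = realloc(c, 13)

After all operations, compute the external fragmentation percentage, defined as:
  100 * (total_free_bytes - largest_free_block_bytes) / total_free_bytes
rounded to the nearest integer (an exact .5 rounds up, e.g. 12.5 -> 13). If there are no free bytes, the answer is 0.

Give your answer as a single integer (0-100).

Answer: 47

Derivation:
Op 1: a = malloc(3) -> a = 0; heap: [0-2 ALLOC][3-27 FREE]
Op 2: a = realloc(a, 3) -> a = 0; heap: [0-2 ALLOC][3-27 FREE]
Op 3: free(a) -> (freed a); heap: [0-27 FREE]
Op 4: b = malloc(7) -> b = 0; heap: [0-6 ALLOC][7-27 FREE]
Op 5: c = malloc(3) -> c = 7; heap: [0-6 ALLOC][7-9 ALLOC][10-27 FREE]
Op 6: free(b) -> (freed b); heap: [0-6 FREE][7-9 ALLOC][10-27 FREE]
Op 7: c = realloc(c, 13) -> c = 7; heap: [0-6 FREE][7-19 ALLOC][20-27 FREE]
Free blocks: [7 8] total_free=15 largest=8 -> 100*(15-8)/15 = 700/15 ≈ 46.667 -> rounds to 47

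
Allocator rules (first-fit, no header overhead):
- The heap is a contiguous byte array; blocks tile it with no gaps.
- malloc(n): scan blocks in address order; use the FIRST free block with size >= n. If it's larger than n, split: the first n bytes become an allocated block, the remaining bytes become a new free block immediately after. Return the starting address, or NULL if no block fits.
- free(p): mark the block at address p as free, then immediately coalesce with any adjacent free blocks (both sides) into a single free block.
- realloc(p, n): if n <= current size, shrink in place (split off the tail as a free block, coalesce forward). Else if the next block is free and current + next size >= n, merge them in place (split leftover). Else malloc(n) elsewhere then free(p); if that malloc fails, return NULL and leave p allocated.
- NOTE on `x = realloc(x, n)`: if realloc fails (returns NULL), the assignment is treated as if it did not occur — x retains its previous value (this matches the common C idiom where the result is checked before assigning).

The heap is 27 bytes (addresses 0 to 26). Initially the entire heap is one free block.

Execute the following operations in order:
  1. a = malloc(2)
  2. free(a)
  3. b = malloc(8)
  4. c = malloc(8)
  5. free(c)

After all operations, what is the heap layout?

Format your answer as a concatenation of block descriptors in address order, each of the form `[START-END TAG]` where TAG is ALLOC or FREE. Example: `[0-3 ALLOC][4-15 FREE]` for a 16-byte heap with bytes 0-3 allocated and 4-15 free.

Op 1: a = malloc(2) -> a = 0; heap: [0-1 ALLOC][2-26 FREE]
Op 2: free(a) -> (freed a); heap: [0-26 FREE]
Op 3: b = malloc(8) -> b = 0; heap: [0-7 ALLOC][8-26 FREE]
Op 4: c = malloc(8) -> c = 8; heap: [0-7 ALLOC][8-15 ALLOC][16-26 FREE]
Op 5: free(c) -> (freed c); heap: [0-7 ALLOC][8-26 FREE]

Answer: [0-7 ALLOC][8-26 FREE]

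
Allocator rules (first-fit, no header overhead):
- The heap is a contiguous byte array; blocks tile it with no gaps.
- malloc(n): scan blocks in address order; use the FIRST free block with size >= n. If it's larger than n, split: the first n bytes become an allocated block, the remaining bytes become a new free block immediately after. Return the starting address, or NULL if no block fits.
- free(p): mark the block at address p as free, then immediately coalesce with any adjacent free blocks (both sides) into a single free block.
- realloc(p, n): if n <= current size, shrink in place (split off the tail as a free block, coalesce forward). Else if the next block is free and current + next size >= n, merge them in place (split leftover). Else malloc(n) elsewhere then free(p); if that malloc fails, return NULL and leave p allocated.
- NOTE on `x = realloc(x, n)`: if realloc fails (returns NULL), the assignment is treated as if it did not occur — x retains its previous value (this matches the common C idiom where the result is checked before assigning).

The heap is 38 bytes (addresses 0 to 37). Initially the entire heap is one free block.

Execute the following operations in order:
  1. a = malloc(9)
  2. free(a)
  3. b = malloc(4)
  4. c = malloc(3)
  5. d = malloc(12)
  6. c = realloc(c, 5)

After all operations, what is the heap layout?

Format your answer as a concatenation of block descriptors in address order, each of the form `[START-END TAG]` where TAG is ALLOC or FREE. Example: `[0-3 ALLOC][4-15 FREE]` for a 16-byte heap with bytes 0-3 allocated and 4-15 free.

Op 1: a = malloc(9) -> a = 0; heap: [0-8 ALLOC][9-37 FREE]
Op 2: free(a) -> (freed a); heap: [0-37 FREE]
Op 3: b = malloc(4) -> b = 0; heap: [0-3 ALLOC][4-37 FREE]
Op 4: c = malloc(3) -> c = 4; heap: [0-3 ALLOC][4-6 ALLOC][7-37 FREE]
Op 5: d = malloc(12) -> d = 7; heap: [0-3 ALLOC][4-6 ALLOC][7-18 ALLOC][19-37 FREE]
Op 6: c = realloc(c, 5) -> c = 19; heap: [0-3 ALLOC][4-6 FREE][7-18 ALLOC][19-23 ALLOC][24-37 FREE]

Answer: [0-3 ALLOC][4-6 FREE][7-18 ALLOC][19-23 ALLOC][24-37 FREE]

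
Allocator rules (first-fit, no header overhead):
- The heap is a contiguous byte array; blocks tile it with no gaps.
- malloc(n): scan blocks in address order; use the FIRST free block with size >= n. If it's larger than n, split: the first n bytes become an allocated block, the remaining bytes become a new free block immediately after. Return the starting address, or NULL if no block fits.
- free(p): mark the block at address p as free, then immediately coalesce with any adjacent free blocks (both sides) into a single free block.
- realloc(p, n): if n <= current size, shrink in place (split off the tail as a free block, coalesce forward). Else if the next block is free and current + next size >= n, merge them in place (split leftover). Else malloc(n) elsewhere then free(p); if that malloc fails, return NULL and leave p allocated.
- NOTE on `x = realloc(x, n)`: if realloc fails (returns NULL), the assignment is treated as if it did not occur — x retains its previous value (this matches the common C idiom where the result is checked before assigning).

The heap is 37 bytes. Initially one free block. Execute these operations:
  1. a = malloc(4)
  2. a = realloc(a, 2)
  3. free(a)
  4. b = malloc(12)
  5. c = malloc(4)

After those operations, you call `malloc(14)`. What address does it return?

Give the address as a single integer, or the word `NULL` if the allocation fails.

Answer: 16

Derivation:
Op 1: a = malloc(4) -> a = 0; heap: [0-3 ALLOC][4-36 FREE]
Op 2: a = realloc(a, 2) -> a = 0; heap: [0-1 ALLOC][2-36 FREE]
Op 3: free(a) -> (freed a); heap: [0-36 FREE]
Op 4: b = malloc(12) -> b = 0; heap: [0-11 ALLOC][12-36 FREE]
Op 5: c = malloc(4) -> c = 12; heap: [0-11 ALLOC][12-15 ALLOC][16-36 FREE]
malloc(14): first-fit scan over [0-11 ALLOC][12-15 ALLOC][16-36 FREE] -> 16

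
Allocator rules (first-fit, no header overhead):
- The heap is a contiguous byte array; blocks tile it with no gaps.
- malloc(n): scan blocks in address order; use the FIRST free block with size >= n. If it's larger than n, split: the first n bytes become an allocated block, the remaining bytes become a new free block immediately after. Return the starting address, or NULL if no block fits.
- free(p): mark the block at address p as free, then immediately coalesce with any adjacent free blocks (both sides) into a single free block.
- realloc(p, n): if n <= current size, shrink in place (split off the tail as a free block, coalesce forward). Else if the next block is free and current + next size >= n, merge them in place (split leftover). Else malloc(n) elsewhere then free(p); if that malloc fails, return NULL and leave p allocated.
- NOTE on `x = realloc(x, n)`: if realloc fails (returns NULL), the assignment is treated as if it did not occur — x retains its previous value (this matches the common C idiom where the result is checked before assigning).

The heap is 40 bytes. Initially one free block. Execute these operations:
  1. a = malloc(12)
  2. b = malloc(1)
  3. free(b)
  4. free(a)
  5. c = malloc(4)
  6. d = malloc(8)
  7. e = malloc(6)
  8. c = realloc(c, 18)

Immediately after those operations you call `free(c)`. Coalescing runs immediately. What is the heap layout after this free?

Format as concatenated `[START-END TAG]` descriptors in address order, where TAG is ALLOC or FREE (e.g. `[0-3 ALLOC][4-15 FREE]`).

Answer: [0-3 FREE][4-11 ALLOC][12-17 ALLOC][18-39 FREE]

Derivation:
Op 1: a = malloc(12) -> a = 0; heap: [0-11 ALLOC][12-39 FREE]
Op 2: b = malloc(1) -> b = 12; heap: [0-11 ALLOC][12-12 ALLOC][13-39 FREE]
Op 3: free(b) -> (freed b); heap: [0-11 ALLOC][12-39 FREE]
Op 4: free(a) -> (freed a); heap: [0-39 FREE]
Op 5: c = malloc(4) -> c = 0; heap: [0-3 ALLOC][4-39 FREE]
Op 6: d = malloc(8) -> d = 4; heap: [0-3 ALLOC][4-11 ALLOC][12-39 FREE]
Op 7: e = malloc(6) -> e = 12; heap: [0-3 ALLOC][4-11 ALLOC][12-17 ALLOC][18-39 FREE]
Op 8: c = realloc(c, 18) -> c = 18; heap: [0-3 FREE][4-11 ALLOC][12-17 ALLOC][18-35 ALLOC][36-39 FREE]
free(c): c = 18 -> block [18-35 ALLOC]; mark free, coalesce with adjacent free neighbors -> [0-3 FREE][4-11 ALLOC][12-17 ALLOC][18-39 FREE]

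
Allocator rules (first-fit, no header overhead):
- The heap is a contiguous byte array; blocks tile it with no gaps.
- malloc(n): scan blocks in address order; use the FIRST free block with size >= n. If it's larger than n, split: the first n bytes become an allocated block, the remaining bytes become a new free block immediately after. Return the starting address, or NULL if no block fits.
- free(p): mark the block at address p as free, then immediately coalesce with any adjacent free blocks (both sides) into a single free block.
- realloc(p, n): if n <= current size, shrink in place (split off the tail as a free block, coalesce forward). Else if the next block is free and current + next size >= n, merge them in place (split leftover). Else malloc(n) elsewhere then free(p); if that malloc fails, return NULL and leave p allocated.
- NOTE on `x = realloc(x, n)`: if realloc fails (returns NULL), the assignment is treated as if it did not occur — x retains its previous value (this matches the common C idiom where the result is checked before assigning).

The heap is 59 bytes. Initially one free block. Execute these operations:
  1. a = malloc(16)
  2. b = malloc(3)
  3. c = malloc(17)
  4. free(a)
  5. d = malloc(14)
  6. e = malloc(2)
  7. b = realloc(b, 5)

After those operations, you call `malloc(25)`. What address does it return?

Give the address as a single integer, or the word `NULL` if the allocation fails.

Answer: NULL

Derivation:
Op 1: a = malloc(16) -> a = 0; heap: [0-15 ALLOC][16-58 FREE]
Op 2: b = malloc(3) -> b = 16; heap: [0-15 ALLOC][16-18 ALLOC][19-58 FREE]
Op 3: c = malloc(17) -> c = 19; heap: [0-15 ALLOC][16-18 ALLOC][19-35 ALLOC][36-58 FREE]
Op 4: free(a) -> (freed a); heap: [0-15 FREE][16-18 ALLOC][19-35 ALLOC][36-58 FREE]
Op 5: d = malloc(14) -> d = 0; heap: [0-13 ALLOC][14-15 FREE][16-18 ALLOC][19-35 ALLOC][36-58 FREE]
Op 6: e = malloc(2) -> e = 14; heap: [0-13 ALLOC][14-15 ALLOC][16-18 ALLOC][19-35 ALLOC][36-58 FREE]
Op 7: b = realloc(b, 5) -> b = 36; heap: [0-13 ALLOC][14-15 ALLOC][16-18 FREE][19-35 ALLOC][36-40 ALLOC][41-58 FREE]
malloc(25): first-fit scan over [0-13 ALLOC][14-15 ALLOC][16-18 FREE][19-35 ALLOC][36-40 ALLOC][41-58 FREE] -> NULL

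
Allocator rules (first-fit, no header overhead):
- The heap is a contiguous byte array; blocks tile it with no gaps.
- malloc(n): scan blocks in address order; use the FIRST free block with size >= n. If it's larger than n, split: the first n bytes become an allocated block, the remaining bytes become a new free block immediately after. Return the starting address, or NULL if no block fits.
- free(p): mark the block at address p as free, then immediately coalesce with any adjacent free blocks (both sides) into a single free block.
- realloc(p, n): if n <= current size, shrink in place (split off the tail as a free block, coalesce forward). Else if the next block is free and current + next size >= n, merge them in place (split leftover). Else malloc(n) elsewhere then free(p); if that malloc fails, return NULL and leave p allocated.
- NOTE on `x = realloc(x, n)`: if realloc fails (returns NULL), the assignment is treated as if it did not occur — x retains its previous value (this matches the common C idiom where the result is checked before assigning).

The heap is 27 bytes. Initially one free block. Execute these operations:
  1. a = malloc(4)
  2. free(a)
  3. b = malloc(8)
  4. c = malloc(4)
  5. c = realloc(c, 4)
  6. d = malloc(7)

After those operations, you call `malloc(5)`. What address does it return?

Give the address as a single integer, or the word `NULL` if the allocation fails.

Answer: 19

Derivation:
Op 1: a = malloc(4) -> a = 0; heap: [0-3 ALLOC][4-26 FREE]
Op 2: free(a) -> (freed a); heap: [0-26 FREE]
Op 3: b = malloc(8) -> b = 0; heap: [0-7 ALLOC][8-26 FREE]
Op 4: c = malloc(4) -> c = 8; heap: [0-7 ALLOC][8-11 ALLOC][12-26 FREE]
Op 5: c = realloc(c, 4) -> c = 8; heap: [0-7 ALLOC][8-11 ALLOC][12-26 FREE]
Op 6: d = malloc(7) -> d = 12; heap: [0-7 ALLOC][8-11 ALLOC][12-18 ALLOC][19-26 FREE]
malloc(5): first-fit scan over [0-7 ALLOC][8-11 ALLOC][12-18 ALLOC][19-26 FREE] -> 19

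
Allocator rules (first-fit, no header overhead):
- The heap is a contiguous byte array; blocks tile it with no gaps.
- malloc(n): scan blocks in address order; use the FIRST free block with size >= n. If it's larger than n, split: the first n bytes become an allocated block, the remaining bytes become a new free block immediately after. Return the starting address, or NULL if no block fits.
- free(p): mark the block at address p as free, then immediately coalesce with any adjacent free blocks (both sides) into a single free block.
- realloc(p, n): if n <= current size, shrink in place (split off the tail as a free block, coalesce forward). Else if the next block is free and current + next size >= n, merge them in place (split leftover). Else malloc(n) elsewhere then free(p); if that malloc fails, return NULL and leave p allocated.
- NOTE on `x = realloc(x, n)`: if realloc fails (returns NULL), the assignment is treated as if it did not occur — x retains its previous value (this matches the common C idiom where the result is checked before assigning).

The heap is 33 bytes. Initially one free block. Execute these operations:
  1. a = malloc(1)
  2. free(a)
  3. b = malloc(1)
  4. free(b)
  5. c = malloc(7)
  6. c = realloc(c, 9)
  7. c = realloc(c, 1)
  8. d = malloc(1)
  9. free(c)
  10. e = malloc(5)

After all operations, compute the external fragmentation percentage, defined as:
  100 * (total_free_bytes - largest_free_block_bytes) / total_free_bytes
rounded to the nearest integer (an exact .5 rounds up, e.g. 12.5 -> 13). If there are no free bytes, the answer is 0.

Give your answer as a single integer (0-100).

Op 1: a = malloc(1) -> a = 0; heap: [0-0 ALLOC][1-32 FREE]
Op 2: free(a) -> (freed a); heap: [0-32 FREE]
Op 3: b = malloc(1) -> b = 0; heap: [0-0 ALLOC][1-32 FREE]
Op 4: free(b) -> (freed b); heap: [0-32 FREE]
Op 5: c = malloc(7) -> c = 0; heap: [0-6 ALLOC][7-32 FREE]
Op 6: c = realloc(c, 9) -> c = 0; heap: [0-8 ALLOC][9-32 FREE]
Op 7: c = realloc(c, 1) -> c = 0; heap: [0-0 ALLOC][1-32 FREE]
Op 8: d = malloc(1) -> d = 1; heap: [0-0 ALLOC][1-1 ALLOC][2-32 FREE]
Op 9: free(c) -> (freed c); heap: [0-0 FREE][1-1 ALLOC][2-32 FREE]
Op 10: e = malloc(5) -> e = 2; heap: [0-0 FREE][1-1 ALLOC][2-6 ALLOC][7-32 FREE]
Free blocks: [1 26] total_free=27 largest=26 -> 100*(27-26)/27 = 100/27 ≈ 3.704 -> rounds to 4

Answer: 4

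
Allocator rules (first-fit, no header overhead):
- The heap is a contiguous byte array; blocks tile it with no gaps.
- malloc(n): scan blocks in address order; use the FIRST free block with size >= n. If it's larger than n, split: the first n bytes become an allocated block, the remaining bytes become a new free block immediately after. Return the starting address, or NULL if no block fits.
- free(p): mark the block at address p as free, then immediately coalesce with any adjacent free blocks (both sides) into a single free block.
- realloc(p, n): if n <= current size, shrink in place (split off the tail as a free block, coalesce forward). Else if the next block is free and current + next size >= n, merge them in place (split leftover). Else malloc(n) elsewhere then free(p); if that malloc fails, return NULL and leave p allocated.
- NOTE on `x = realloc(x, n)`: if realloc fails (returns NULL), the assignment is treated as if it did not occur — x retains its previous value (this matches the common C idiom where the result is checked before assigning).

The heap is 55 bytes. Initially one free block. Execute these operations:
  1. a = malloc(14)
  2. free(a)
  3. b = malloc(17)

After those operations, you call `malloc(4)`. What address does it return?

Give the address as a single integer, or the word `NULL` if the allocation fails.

Op 1: a = malloc(14) -> a = 0; heap: [0-13 ALLOC][14-54 FREE]
Op 2: free(a) -> (freed a); heap: [0-54 FREE]
Op 3: b = malloc(17) -> b = 0; heap: [0-16 ALLOC][17-54 FREE]
malloc(4): first-fit scan over [0-16 ALLOC][17-54 FREE] -> 17

Answer: 17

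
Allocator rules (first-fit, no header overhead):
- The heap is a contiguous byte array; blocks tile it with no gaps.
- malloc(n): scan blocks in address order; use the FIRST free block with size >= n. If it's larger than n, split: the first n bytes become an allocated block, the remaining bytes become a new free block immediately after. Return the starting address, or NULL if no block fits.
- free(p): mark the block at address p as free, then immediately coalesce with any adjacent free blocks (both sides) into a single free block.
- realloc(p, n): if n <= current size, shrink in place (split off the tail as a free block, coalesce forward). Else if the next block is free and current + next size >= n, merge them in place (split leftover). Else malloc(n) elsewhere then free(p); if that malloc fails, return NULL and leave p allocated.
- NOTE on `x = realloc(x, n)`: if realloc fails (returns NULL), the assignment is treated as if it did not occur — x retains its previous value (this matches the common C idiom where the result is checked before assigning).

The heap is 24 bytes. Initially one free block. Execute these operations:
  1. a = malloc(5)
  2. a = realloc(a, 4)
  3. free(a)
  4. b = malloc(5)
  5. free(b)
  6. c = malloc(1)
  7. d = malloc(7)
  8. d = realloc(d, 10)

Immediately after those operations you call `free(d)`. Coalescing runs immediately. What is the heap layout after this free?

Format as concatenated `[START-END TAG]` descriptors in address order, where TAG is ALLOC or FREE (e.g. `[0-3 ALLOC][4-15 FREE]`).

Op 1: a = malloc(5) -> a = 0; heap: [0-4 ALLOC][5-23 FREE]
Op 2: a = realloc(a, 4) -> a = 0; heap: [0-3 ALLOC][4-23 FREE]
Op 3: free(a) -> (freed a); heap: [0-23 FREE]
Op 4: b = malloc(5) -> b = 0; heap: [0-4 ALLOC][5-23 FREE]
Op 5: free(b) -> (freed b); heap: [0-23 FREE]
Op 6: c = malloc(1) -> c = 0; heap: [0-0 ALLOC][1-23 FREE]
Op 7: d = malloc(7) -> d = 1; heap: [0-0 ALLOC][1-7 ALLOC][8-23 FREE]
Op 8: d = realloc(d, 10) -> d = 1; heap: [0-0 ALLOC][1-10 ALLOC][11-23 FREE]
free(d): d = 1 -> block [1-10 ALLOC]; mark free, coalesce with adjacent free neighbors -> [0-0 ALLOC][1-23 FREE]

Answer: [0-0 ALLOC][1-23 FREE]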